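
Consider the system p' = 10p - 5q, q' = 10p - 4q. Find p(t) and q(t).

Coefficient matrix A = [[10, -5], [10, -4]].
Characteristic polynomial det(A - λI) = λ^2 - 6λ + 10 = 0.
Eigenvalues λ = 3 ± i (complex conjugate pair).
For λ=3+i: an eigenvector is (-2,-3) - i(1,1) = (-2 - i, -3 - i).
A real fundamental pair from Re and Im of e^((3+i)t)v: X_1 = e^(3t)(cos(t)·(-2,-3) + sin(t)·(1,1)), X_2 = e^(3t)(sin(t)·(-2,-3) - cos(t)·(1,1)).
General solution: c_1X_1 + c_2X_2.

p(t) = c_1e^(3t)sin(t) - 2c_1e^(3t)cos(t) - 2c_2e^(3t)sin(t) - c_2e^(3t)cos(t), q(t) = c_1e^(3t)sin(t) - 3c_1e^(3t)cos(t) - 3c_2e^(3t)sin(t) - c_2e^(3t)cos(t)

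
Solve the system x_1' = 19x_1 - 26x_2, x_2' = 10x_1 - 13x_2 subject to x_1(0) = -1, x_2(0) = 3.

x_1(t) = -47e^(3t)sin(2t) - e^(3t)cos(2t), x_2(t) = -29e^(3t)sin(2t) + 3e^(3t)cos(2t)

Coefficient matrix A = [[19, -26], [10, -13]].
Characteristic polynomial det(A - λI) = λ^2 - 6λ + 13 = 0.
Eigenvalues λ = 3 ± 2i (complex conjugate pair).
For λ=3+2i: an eigenvector is (3,2) - i(-2,-1) = (3 + 2i, 2 + i).
A real fundamental pair from Re and Im of e^((3+2i)t)v: X_1 = e^(3t)(cos(2t)·(3,2) + sin(2t)·(-2,-1)), X_2 = e^(3t)(sin(2t)·(3,2) - cos(2t)·(-2,-1)).
General solution: C_1X_1 + C_2X_2.
Applying x_1(0)=-1, x_2(0)=3 gives C_1=7, C_2=-11.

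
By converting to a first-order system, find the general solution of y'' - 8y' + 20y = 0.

y(t) = K_1e^(4t)cos(2t) + K_2e^(4t)sin(2t)

Let x_1 = y, x_2 = y'. Then x_1' = x_2 and x_2' = -20x_1 + 8x_2.
A = [[0,1],[-20,8]]; det(A-λI) = λ^2 - 8λ + 20.
Eigenvalues λ = 4 ± 2i.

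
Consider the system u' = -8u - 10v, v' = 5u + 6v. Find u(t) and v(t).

u(t) = 3K_1e^(-t)sin(t) + K_1e^(-t)cos(t) + K_2e^(-t)sin(t) - 3K_2e^(-t)cos(t), v(t) = -2K_1e^(-t)sin(t) - K_1e^(-t)cos(t) - K_2e^(-t)sin(t) + 2K_2e^(-t)cos(t)

Coefficient matrix A = [[-8, -10], [5, 6]].
Characteristic polynomial det(A - λI) = λ^2 + 2λ + 2 = 0.
Eigenvalues λ = -1 ± i (complex conjugate pair).
For λ=-1+i: an eigenvector is (1,-1) - i(3,-2) = (1 - 3i, -1 + 2i).
A real fundamental pair from Re and Im of e^((-1+i)t)v: X_1 = e^(-t)(cos(t)·(1,-1) + sin(t)·(3,-2)), X_2 = e^(-t)(sin(t)·(1,-1) - cos(t)·(3,-2)).
General solution: K_1X_1 + K_2X_2.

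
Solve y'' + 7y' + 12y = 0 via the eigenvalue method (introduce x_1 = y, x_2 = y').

y(t) = C_1e^(-3t) + C_2e^(-4t)

Let x_1 = y, x_2 = y'. Then x_1' = x_2 and x_2' = -12x_1 - 7x_2.
A = [[0,1],[-12,-7]]; det(A-λI) = λ^2 + 7λ + 12.
Eigenvalues λ = -3, -4 with eigenvectors (1,-3), (1,-4).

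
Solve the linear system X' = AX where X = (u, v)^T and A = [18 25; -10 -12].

Coefficient matrix A = [[18, 25], [-10, -12]].
Characteristic polynomial det(A - λI) = λ^2 - 6λ + 34 = 0.
Eigenvalues λ = 3 ± 5i (complex conjugate pair).
For λ=3+5i: an eigenvector is (2,-1) - i(1,-1) = (2 - i, -1 + i).
A real fundamental pair from Re and Im of e^((3+5i)t)v: X_1 = e^(3t)(cos(5t)·(2,-1) + sin(5t)·(1,-1)), X_2 = e^(3t)(sin(5t)·(2,-1) - cos(5t)·(1,-1)).
General solution: c_1X_1 + c_2X_2.

u(t) = c_1e^(3t)sin(5t) + 2c_1e^(3t)cos(5t) + 2c_2e^(3t)sin(5t) - c_2e^(3t)cos(5t), v(t) = -c_1e^(3t)sin(5t) - c_1e^(3t)cos(5t) - c_2e^(3t)sin(5t) + c_2e^(3t)cos(5t)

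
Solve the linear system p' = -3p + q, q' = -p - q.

p(t) = c_1e^(-2t) + c_2te^(-2t) + c_2e^(-2t), q(t) = c_1e^(-2t) + c_2te^(-2t) + 2c_2e^(-2t)

Coefficient matrix A = [[-3, 1], [-1, -1]].
Characteristic polynomial det(A - λI) = λ^2 + 4λ + 4 = 0.
Single eigenvalue λ = -2 with algebraic multiplicity 2.
Eigenvector v = (1,1); generalized eigenvector w with (A-λI)w=v is (1,2).
General solution: e^(-2t)[c_1·v + c_2·(t·v + w)].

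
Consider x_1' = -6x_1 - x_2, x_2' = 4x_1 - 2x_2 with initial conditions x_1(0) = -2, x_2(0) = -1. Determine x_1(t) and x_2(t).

x_1(t) = 5te^(-4t) - 2e^(-4t), x_2(t) = -10te^(-4t) - e^(-4t)

Coefficient matrix A = [[-6, -1], [4, -2]].
Characteristic polynomial det(A - λI) = λ^2 + 8λ + 16 = 0.
Single eigenvalue λ = -4 with algebraic multiplicity 2.
Eigenvector v = (1,-2); generalized eigenvector w with (A-λI)w=v is (0,-1).
General solution: e^(-4t)[C_1·v + C_2·(t·v + w)].
Applying x_1(0)=-2, x_2(0)=-1 gives C_1=-2, C_2=5.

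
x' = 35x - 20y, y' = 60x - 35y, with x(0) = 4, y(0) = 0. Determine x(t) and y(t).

x(t) = 16e^(5t) - 12e^(-5t), y(t) = 24e^(5t) - 24e^(-5t)

Coefficient matrix A = [[35, -20], [60, -35]].
Characteristic polynomial det(A - λI) = λ^2 - 25 = 0.
Eigenvalues λ = -5, 5.
For λ=-5: (A-λI) row 1 is [40, -20], so an eigenvector is (-1, -2).
For λ=5: (A-λI) row 1 is [30, -20], so an eigenvector is (-2, -3).
General solution: C_1e^(-5t)(-1,-2) + C_2e^(5t)(-2,-3).
Applying x(0)=4, y(0)=0 gives C_1=12, C_2=-8.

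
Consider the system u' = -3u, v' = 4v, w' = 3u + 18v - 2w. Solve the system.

u(t) = -c_3e^(-3t), v(t) = c_1e^(4t), w(t) = 3c_1e^(4t) + c_2e^(-2t) + 3c_3e^(-3t)

Coefficient matrix A = [[-3, 0, 0], [0, 4, 0], [3, 18, -2]].
det(A - λI) = 0 gives eigenvalues λ = 4, -2, -3.
For λ=4: eigenvector (0,1,3).
For λ=-2: eigenvector (0,0,1).
For λ=-3: eigenvector (-1,0,3).
General solution: c_1e^(4t)(0,1,3) + c_2e^(-2t)(0,0,1) + c_3e^(-3t)(-1,0,3).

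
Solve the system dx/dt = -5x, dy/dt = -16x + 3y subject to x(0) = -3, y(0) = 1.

x(t) = -3e^(-5t), y(t) = 7e^(3t) - 6e^(-5t)

Coefficient matrix A = [[-5, 0], [-16, 3]].
Characteristic polynomial det(A - λI) = λ^2 + 2λ - 15 = 0.
Eigenvalues λ = -5, 3.
For λ=-5: (A-λI) row 2 is [-16, 8], so an eigenvector is (-1, -2).
For λ=3: (A-λI) row 1 is [-8, 0], so an eigenvector is (0, 1).
General solution: c_1e^(-5t)(-1,-2) + c_2e^(3t)(0,1).
Applying x(0)=-3, y(0)=1 gives c_1=3, c_2=7.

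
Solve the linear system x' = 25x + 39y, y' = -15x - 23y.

Coefficient matrix A = [[25, 39], [-15, -23]].
Characteristic polynomial det(A - λI) = λ^2 - 2λ + 10 = 0.
Eigenvalues λ = 1 ± 3i (complex conjugate pair).
For λ=1+3i: an eigenvector is (-3,2) - i(2,-1) = (-3 - 2i, 2 + i).
A real fundamental pair from Re and Im of e^((1+3i)t)v: X_1 = e^(t)(cos(3t)·(-3,2) + sin(3t)·(2,-1)), X_2 = e^(t)(sin(3t)·(-3,2) - cos(3t)·(2,-1)).
General solution: c_1X_1 + c_2X_2.

x(t) = 2c_1e^(t)sin(3t) - 3c_1e^(t)cos(3t) - 3c_2e^(t)sin(3t) - 2c_2e^(t)cos(3t), y(t) = -c_1e^(t)sin(3t) + 2c_1e^(t)cos(3t) + 2c_2e^(t)sin(3t) + c_2e^(t)cos(3t)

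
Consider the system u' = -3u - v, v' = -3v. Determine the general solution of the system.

u(t) = -C_1e^(-3t) - C_2te^(-3t) + 3C_2e^(-3t), v(t) = C_2e^(-3t)

Coefficient matrix A = [[-3, -1], [0, -3]].
Characteristic polynomial det(A - λI) = λ^2 + 6λ + 9 = 0.
Single eigenvalue λ = -3 with algebraic multiplicity 2.
Eigenvector v = (-1,0); generalized eigenvector w with (A-λI)w=v is (3,1).
General solution: e^(-3t)[C_1·v + C_2·(t·v + w)].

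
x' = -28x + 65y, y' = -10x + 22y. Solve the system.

x(t) = 3C_1e^(-3t)sin(5t) + 2C_1e^(-3t)cos(5t) + 2C_2e^(-3t)sin(5t) - 3C_2e^(-3t)cos(5t), y(t) = C_1e^(-3t)sin(5t) + C_1e^(-3t)cos(5t) + C_2e^(-3t)sin(5t) - C_2e^(-3t)cos(5t)

Coefficient matrix A = [[-28, 65], [-10, 22]].
Characteristic polynomial det(A - λI) = λ^2 + 6λ + 34 = 0.
Eigenvalues λ = -3 ± 5i (complex conjugate pair).
For λ=-3+5i: an eigenvector is (2,1) - i(3,1) = (2 - 3i, 1 - i).
A real fundamental pair from Re and Im of e^((-3+5i)t)v: X_1 = e^(-3t)(cos(5t)·(2,1) + sin(5t)·(3,1)), X_2 = e^(-3t)(sin(5t)·(2,1) - cos(5t)·(3,1)).
General solution: C_1X_1 + C_2X_2.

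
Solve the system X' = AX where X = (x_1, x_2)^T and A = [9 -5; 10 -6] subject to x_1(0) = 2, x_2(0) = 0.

x_1(t) = 4e^(4t) - 2e^(-t), x_2(t) = 4e^(4t) - 4e^(-t)

Coefficient matrix A = [[9, -5], [10, -6]].
Characteristic polynomial det(A - λI) = λ^2 - 3λ - 4 = 0.
Eigenvalues λ = -1, 4.
For λ=-1: (A-λI) row 1 is [10, -5], so an eigenvector is (1, 2).
For λ=4: (A-λI) row 1 is [5, -5], so an eigenvector is (-1, -1).
General solution: C_1e^(-t)(1,2) + C_2e^(4t)(-1,-1).
Applying x_1(0)=2, x_2(0)=0 gives C_1=-2, C_2=-4.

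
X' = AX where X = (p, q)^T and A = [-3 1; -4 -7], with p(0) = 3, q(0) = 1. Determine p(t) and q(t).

Coefficient matrix A = [[-3, 1], [-4, -7]].
Characteristic polynomial det(A - λI) = λ^2 + 10λ + 25 = 0.
Single eigenvalue λ = -5 with algebraic multiplicity 2.
Eigenvector v = (1,-2); generalized eigenvector w with (A-λI)w=v is (-1,3).
General solution: e^(-5t)[K_1·v + K_2·(t·v + w)].
Applying p(0)=3, q(0)=1 gives K_1=10, K_2=7.

p(t) = 7te^(-5t) + 3e^(-5t), q(t) = -14te^(-5t) + e^(-5t)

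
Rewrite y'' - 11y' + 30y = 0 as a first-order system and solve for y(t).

Let x_1 = y, x_2 = y'. Then x_1' = x_2 and x_2' = -30x_1 + 11x_2.
A = [[0,1],[-30,11]]; det(A-λI) = λ^2 - 11λ + 30.
Eigenvalues λ = 6, 5 with eigenvectors (1,6), (1,5).

y(t) = c_1e^(6t) + c_2e^(5t)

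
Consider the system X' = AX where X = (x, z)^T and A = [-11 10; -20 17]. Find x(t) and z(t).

x(t) = -C_1e^(3t)sin(2t) - 2C_1e^(3t)cos(2t) - 2C_2e^(3t)sin(2t) + C_2e^(3t)cos(2t), z(t) = -C_1e^(3t)sin(2t) - 3C_1e^(3t)cos(2t) - 3C_2e^(3t)sin(2t) + C_2e^(3t)cos(2t)

Coefficient matrix A = [[-11, 10], [-20, 17]].
Characteristic polynomial det(A - λI) = λ^2 - 6λ + 13 = 0.
Eigenvalues λ = 3 ± 2i (complex conjugate pair).
For λ=3+2i: an eigenvector is (-2,-3) - i(-1,-1) = (-2 + i, -3 + i).
A real fundamental pair from Re and Im of e^((3+2i)t)v: X_1 = e^(3t)(cos(2t)·(-2,-3) + sin(2t)·(-1,-1)), X_2 = e^(3t)(sin(2t)·(-2,-3) - cos(2t)·(-1,-1)).
General solution: C_1X_1 + C_2X_2.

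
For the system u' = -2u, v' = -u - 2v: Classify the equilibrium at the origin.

stable improper node

A = [[-2,0],[-1,-2]]; det(A-λI) = λ^2 + 4λ + 4.
repeated λ = -2 with a single eigenvector.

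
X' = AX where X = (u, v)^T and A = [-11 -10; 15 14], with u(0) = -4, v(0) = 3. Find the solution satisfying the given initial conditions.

u(t) = 2e^(4t) - 6e^(-t), v(t) = -3e^(4t) + 6e^(-t)

Coefficient matrix A = [[-11, -10], [15, 14]].
Characteristic polynomial det(A - λI) = λ^2 - 3λ - 4 = 0.
Eigenvalues λ = -1, 4.
For λ=-1: (A-λI) row 1 is [-10, -10], so an eigenvector is (1, -1).
For λ=4: (A-λI) row 1 is [-15, -10], so an eigenvector is (-2, 3).
General solution: K_1e^(-t)(1,-1) + K_2e^(4t)(-2,3).
Applying u(0)=-4, v(0)=3 gives K_1=-6, K_2=-1.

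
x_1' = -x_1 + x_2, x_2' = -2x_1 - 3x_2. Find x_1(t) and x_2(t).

Coefficient matrix A = [[-1, 1], [-2, -3]].
Characteristic polynomial det(A - λI) = λ^2 + 4λ + 5 = 0.
Eigenvalues λ = -2 ± i (complex conjugate pair).
For λ=-2+i: an eigenvector is (0,-1) - i(-1,1) = (0 + i, -1 - i).
A real fundamental pair from Re and Im of e^((-2+i)t)v: X_1 = e^(-2t)(cos(t)·(0,-1) + sin(t)·(-1,1)), X_2 = e^(-2t)(sin(t)·(0,-1) - cos(t)·(-1,1)).
General solution: C_1X_1 + C_2X_2.

x_1(t) = -C_1e^(-2t)sin(t) + C_2e^(-2t)cos(t), x_2(t) = C_1e^(-2t)sin(t) - C_1e^(-2t)cos(t) - C_2e^(-2t)sin(t) - C_2e^(-2t)cos(t)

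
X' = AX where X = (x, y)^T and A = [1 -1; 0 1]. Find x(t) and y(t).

x(t) = c_1e^(t) + c_2te^(t) + c_2e^(t), y(t) = -c_2e^(t)

Coefficient matrix A = [[1, -1], [0, 1]].
Characteristic polynomial det(A - λI) = λ^2 - 2λ + 1 = 0.
Single eigenvalue λ = 1 with algebraic multiplicity 2.
Eigenvector v = (1,0); generalized eigenvector w with (A-λI)w=v is (1,-1).
General solution: e^(t)[c_1·v + c_2·(t·v + w)].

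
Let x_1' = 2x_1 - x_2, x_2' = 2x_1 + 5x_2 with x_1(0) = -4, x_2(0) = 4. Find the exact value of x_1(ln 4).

A = [[2,-1],[2,5]]; eigenvalues λ = 4, 3.
Eigenvectors: (-1,2) for λ=4, (-1,1) for λ=3.
From the initial condition, c_1 = 0, c_2 = 4.
x_1(ln 4) = (0)(4^4)(-1) + (4)(4^3)(-1) = -256.

-256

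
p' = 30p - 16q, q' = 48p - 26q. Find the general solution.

p(t) = c_1e^(-2t) - 2c_2e^(6t), q(t) = 2c_1e^(-2t) - 3c_2e^(6t)

Coefficient matrix A = [[30, -16], [48, -26]].
Characteristic polynomial det(A - λI) = λ^2 - 4λ - 12 = 0.
Eigenvalues λ = -2, 6.
For λ=-2: (A-λI) row 1 is [32, -16], so an eigenvector is (1, 2).
For λ=6: (A-λI) row 1 is [24, -16], so an eigenvector is (-2, -3).
General solution: c_1e^(-2t)(1,2) + c_2e^(6t)(-2,-3).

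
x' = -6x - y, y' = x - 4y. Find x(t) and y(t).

Coefficient matrix A = [[-6, -1], [1, -4]].
Characteristic polynomial det(A - λI) = λ^2 + 10λ + 25 = 0.
Single eigenvalue λ = -5 with algebraic multiplicity 2.
Eigenvector v = (-1,1); generalized eigenvector w with (A-λI)w=v is (3,-2).
General solution: e^(-5t)[K_1·v + K_2·(t·v + w)].

x(t) = -K_1e^(-5t) - K_2te^(-5t) + 3K_2e^(-5t), y(t) = K_1e^(-5t) + K_2te^(-5t) - 2K_2e^(-5t)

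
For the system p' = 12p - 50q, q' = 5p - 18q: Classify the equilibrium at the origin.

A = [[12,-50],[5,-18]]; det(A-λI) = λ^2 + 6λ + 34.
λ = -3 ± 5i: negative real part.

stable spiral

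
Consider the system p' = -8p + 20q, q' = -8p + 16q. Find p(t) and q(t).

p(t) = K_1e^(4t)sin(4t) - 2K_1e^(4t)cos(4t) - 2K_2e^(4t)sin(4t) - K_2e^(4t)cos(4t), q(t) = K_1e^(4t)sin(4t) - K_1e^(4t)cos(4t) - K_2e^(4t)sin(4t) - K_2e^(4t)cos(4t)

Coefficient matrix A = [[-8, 20], [-8, 16]].
Characteristic polynomial det(A - λI) = λ^2 - 8λ + 32 = 0.
Eigenvalues λ = 4 ± 4i (complex conjugate pair).
For λ=4+4i: an eigenvector is (-2,-1) - i(1,1) = (-2 - i, -1 - i).
A real fundamental pair from Re and Im of e^((4+4i)t)v: X_1 = e^(4t)(cos(4t)·(-2,-1) + sin(4t)·(1,1)), X_2 = e^(4t)(sin(4t)·(-2,-1) - cos(4t)·(1,1)).
General solution: K_1X_1 + K_2X_2.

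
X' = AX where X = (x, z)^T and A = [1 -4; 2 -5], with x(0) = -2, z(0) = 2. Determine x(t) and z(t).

x(t) = -8e^(-t) + 6e^(-3t), z(t) = -4e^(-t) + 6e^(-3t)

Coefficient matrix A = [[1, -4], [2, -5]].
Characteristic polynomial det(A - λI) = λ^2 + 4λ + 3 = 0.
Eigenvalues λ = -1, -3.
For λ=-1: (A-λI) row 1 is [2, -4], so an eigenvector is (-2, -1).
For λ=-3: (A-λI) row 1 is [4, -4], so an eigenvector is (-1, -1).
General solution: C_1e^(-t)(-2,-1) + C_2e^(-3t)(-1,-1).
Applying x(0)=-2, z(0)=2 gives C_1=4, C_2=-6.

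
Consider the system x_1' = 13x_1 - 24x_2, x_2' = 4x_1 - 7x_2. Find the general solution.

x_1(t) = -3C_1e^(5t) - 2C_2e^(t), x_2(t) = -C_1e^(5t) - C_2e^(t)

Coefficient matrix A = [[13, -24], [4, -7]].
Characteristic polynomial det(A - λI) = λ^2 - 6λ + 5 = 0.
Eigenvalues λ = 5, 1.
For λ=5: (A-λI) row 1 is [8, -24], so an eigenvector is (-3, -1).
For λ=1: (A-λI) row 1 is [12, -24], so an eigenvector is (-2, -1).
General solution: C_1e^(5t)(-3,-1) + C_2e^(t)(-2,-1).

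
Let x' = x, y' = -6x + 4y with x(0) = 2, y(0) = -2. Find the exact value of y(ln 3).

-474

A = [[1,0],[-6,4]]; eigenvalues λ = 4, 1.
Eigenvectors: (0,-1) for λ=4, (-1,-2) for λ=1.
From the initial condition, c_1 = 6, c_2 = -2.
y(ln 3) = (6)(3^4)(-1) + (-2)(3^1)(-2) = -474.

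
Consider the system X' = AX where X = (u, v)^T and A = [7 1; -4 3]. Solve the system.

Coefficient matrix A = [[7, 1], [-4, 3]].
Characteristic polynomial det(A - λI) = λ^2 - 10λ + 25 = 0.
Single eigenvalue λ = 5 with algebraic multiplicity 2.
Eigenvector v = (-1,2); generalized eigenvector w with (A-λI)w=v is (-1,1).
General solution: e^(5t)[c_1·v + c_2·(t·v + w)].

u(t) = -c_1e^(5t) - c_2te^(5t) - c_2e^(5t), v(t) = 2c_1e^(5t) + 2c_2te^(5t) + c_2e^(5t)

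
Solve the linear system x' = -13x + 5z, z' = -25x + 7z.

Coefficient matrix A = [[-13, 5], [-25, 7]].
Characteristic polynomial det(A - λI) = λ^2 + 6λ + 34 = 0.
Eigenvalues λ = -3 ± 5i (complex conjugate pair).
For λ=-3+5i: an eigenvector is (1,2) - i(0,-1) = (1, 2 + i).
A real fundamental pair from Re and Im of e^((-3+5i)t)v: X_1 = e^(-3t)(cos(5t)·(1,2) + sin(5t)·(0,-1)), X_2 = e^(-3t)(sin(5t)·(1,2) - cos(5t)·(0,-1)).
General solution: c_1X_1 + c_2X_2.

x(t) = c_1e^(-3t)cos(5t) + c_2e^(-3t)sin(5t), z(t) = -c_1e^(-3t)sin(5t) + 2c_1e^(-3t)cos(5t) + 2c_2e^(-3t)sin(5t) + c_2e^(-3t)cos(5t)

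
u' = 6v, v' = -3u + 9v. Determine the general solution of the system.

Coefficient matrix A = [[0, 6], [-3, 9]].
Characteristic polynomial det(A - λI) = λ^2 - 9λ + 18 = 0.
Eigenvalues λ = 3, 6.
For λ=3: (A-λI) row 1 is [-3, 6], so an eigenvector is (2, 1).
For λ=6: (A-λI) row 1 is [-6, 6], so an eigenvector is (-1, -1).
General solution: c_1e^(3t)(2,1) + c_2e^(6t)(-1,-1).

u(t) = 2c_1e^(3t) - c_2e^(6t), v(t) = c_1e^(3t) - c_2e^(6t)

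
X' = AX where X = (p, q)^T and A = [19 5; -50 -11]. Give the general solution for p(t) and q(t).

p(t) = C_1e^(4t)sin(5t) - C_2e^(4t)cos(5t), q(t) = -3C_1e^(4t)sin(5t) + C_1e^(4t)cos(5t) + C_2e^(4t)sin(5t) + 3C_2e^(4t)cos(5t)

Coefficient matrix A = [[19, 5], [-50, -11]].
Characteristic polynomial det(A - λI) = λ^2 - 8λ + 41 = 0.
Eigenvalues λ = 4 ± 5i (complex conjugate pair).
For λ=4+5i: an eigenvector is (0,1) - i(1,-3) = (0 - i, 1 + 3i).
A real fundamental pair from Re and Im of e^((4+5i)t)v: X_1 = e^(4t)(cos(5t)·(0,1) + sin(5t)·(1,-3)), X_2 = e^(4t)(sin(5t)·(0,1) - cos(5t)·(1,-3)).
General solution: C_1X_1 + C_2X_2.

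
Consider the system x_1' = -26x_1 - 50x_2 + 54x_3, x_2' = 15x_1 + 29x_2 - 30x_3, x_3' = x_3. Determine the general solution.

x_1(t) = 5K_1e^(4t) + 2K_2e^(-t) + 2K_3e^(t), x_2(t) = -3K_1e^(4t) - K_2e^(-t), x_3(t) = K_3e^(t)

Coefficient matrix A = [[-26, -50, 54], [15, 29, -30], [0, 0, 1]].
det(A - λI) = 0 gives eigenvalues λ = 4, -1, 1.
For λ=4: eigenvector (5,-3,0).
For λ=-1: eigenvector (2,-1,0).
For λ=1: eigenvector (2,0,1).
General solution: K_1e^(4t)(5,-3,0) + K_2e^(-t)(2,-1,0) + K_3e^(t)(2,0,1).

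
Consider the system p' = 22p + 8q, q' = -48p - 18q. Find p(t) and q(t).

p(t) = K_1e^(6t) + K_2e^(-2t), q(t) = -2K_1e^(6t) - 3K_2e^(-2t)

Coefficient matrix A = [[22, 8], [-48, -18]].
Characteristic polynomial det(A - λI) = λ^2 - 4λ - 12 = 0.
Eigenvalues λ = 6, -2.
For λ=6: (A-λI) row 1 is [16, 8], so an eigenvector is (1, -2).
For λ=-2: (A-λI) row 1 is [24, 8], so an eigenvector is (1, -3).
General solution: K_1e^(6t)(1,-2) + K_2e^(-2t)(1,-3).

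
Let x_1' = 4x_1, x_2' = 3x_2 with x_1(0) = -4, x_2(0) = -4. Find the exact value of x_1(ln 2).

A = [[4,0],[0,3]]; eigenvalues λ = 3, 4.
Eigenvectors: (0,-1) for λ=3, (1,0) for λ=4.
From the initial condition, c_1 = 4, c_2 = -4.
x_1(ln 2) = (4)(2^3)(0) + (-4)(2^4)(1) = -64.

-64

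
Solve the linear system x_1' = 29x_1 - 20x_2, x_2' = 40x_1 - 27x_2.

Coefficient matrix A = [[29, -20], [40, -27]].
Characteristic polynomial det(A - λI) = λ^2 - 2λ + 17 = 0.
Eigenvalues λ = 1 ± 4i (complex conjugate pair).
For λ=1+4i: an eigenvector is (2,3) - i(-1,-1) = (2 + i, 3 + i).
A real fundamental pair from Re and Im of e^((1+4i)t)v: X_1 = e^(t)(cos(4t)·(2,3) + sin(4t)·(-1,-1)), X_2 = e^(t)(sin(4t)·(2,3) - cos(4t)·(-1,-1)).
General solution: K_1X_1 + K_2X_2.

x_1(t) = -K_1e^(t)sin(4t) + 2K_1e^(t)cos(4t) + 2K_2e^(t)sin(4t) + K_2e^(t)cos(4t), x_2(t) = -K_1e^(t)sin(4t) + 3K_1e^(t)cos(4t) + 3K_2e^(t)sin(4t) + K_2e^(t)cos(4t)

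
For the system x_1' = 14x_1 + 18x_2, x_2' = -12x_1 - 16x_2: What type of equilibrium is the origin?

A = [[14,18],[-12,-16]]; det(A-λI) = λ^2 + 2λ - 8.
λ = 2, -4: opposite signs.

saddle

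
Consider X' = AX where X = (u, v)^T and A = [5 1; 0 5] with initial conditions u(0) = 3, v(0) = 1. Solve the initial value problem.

u(t) = te^(5t) + 3e^(5t), v(t) = e^(5t)

Coefficient matrix A = [[5, 1], [0, 5]].
Characteristic polynomial det(A - λI) = λ^2 - 10λ + 25 = 0.
Single eigenvalue λ = 5 with algebraic multiplicity 2.
Eigenvector v = (1,0); generalized eigenvector w with (A-λI)w=v is (-2,1).
General solution: e^(5t)[C_1·v + C_2·(t·v + w)].
Applying u(0)=3, v(0)=1 gives C_1=5, C_2=1.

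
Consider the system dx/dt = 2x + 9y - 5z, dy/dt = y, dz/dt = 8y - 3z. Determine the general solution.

x(t) = K_1e^(t) + K_2e^(2t) + K_3e^(-3t), y(t) = K_1e^(t), z(t) = 2K_1e^(t) + K_3e^(-3t)

Coefficient matrix A = [[2, 9, -5], [0, 1, 0], [0, 8, -3]].
det(A - λI) = 0 gives eigenvalues λ = 1, 2, -3.
For λ=1: eigenvector (1,1,2).
For λ=2: eigenvector (1,0,0).
For λ=-3: eigenvector (1,0,1).
General solution: K_1e^(t)(1,1,2) + K_2e^(2t)(1,0,0) + K_3e^(-3t)(1,0,1).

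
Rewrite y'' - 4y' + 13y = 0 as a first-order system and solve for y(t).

y(t) = c_1e^(2t)cos(3t) + c_2e^(2t)sin(3t)

Let x_1 = y, x_2 = y'. Then x_1' = x_2 and x_2' = -13x_1 + 4x_2.
A = [[0,1],[-13,4]]; det(A-λI) = λ^2 - 4λ + 13.
Eigenvalues λ = 2 ± 3i.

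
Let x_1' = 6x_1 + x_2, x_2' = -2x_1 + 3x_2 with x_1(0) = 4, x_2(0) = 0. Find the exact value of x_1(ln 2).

A = [[6,1],[-2,3]]; eigenvalues λ = 5, 4.
Eigenvectors: (1,-1) for λ=5, (1,-2) for λ=4.
From the initial condition, c_1 = 8, c_2 = -4.
x_1(ln 2) = (8)(2^5)(1) + (-4)(2^4)(1) = 192.

192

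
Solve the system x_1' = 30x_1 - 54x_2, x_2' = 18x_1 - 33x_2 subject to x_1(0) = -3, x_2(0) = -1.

Coefficient matrix A = [[30, -54], [18, -33]].
Characteristic polynomial det(A - λI) = λ^2 + 3λ - 18 = 0.
Eigenvalues λ = 3, -6.
For λ=3: (A-λI) row 1 is [27, -54], so an eigenvector is (-2, -1).
For λ=-6: (A-λI) row 1 is [36, -54], so an eigenvector is (-3, -2).
General solution: K_1e^(3t)(-2,-1) + K_2e^(-6t)(-3,-2).
Applying x_1(0)=-3, x_2(0)=-1 gives K_1=3, K_2=-1.

x_1(t) = -6e^(3t) + 3e^(-6t), x_2(t) = -3e^(3t) + 2e^(-6t)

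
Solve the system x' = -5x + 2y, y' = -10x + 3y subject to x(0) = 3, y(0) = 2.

x(t) = -4e^(-t)sin(2t) + 3e^(-t)cos(2t), y(t) = -11e^(-t)sin(2t) + 2e^(-t)cos(2t)

Coefficient matrix A = [[-5, 2], [-10, 3]].
Characteristic polynomial det(A - λI) = λ^2 + 2λ + 5 = 0.
Eigenvalues λ = -1 ± 2i (complex conjugate pair).
For λ=-1+2i: an eigenvector is (1,2) - i(0,-1) = (1, 2 + i).
A real fundamental pair from Re and Im of e^((-1+2i)t)v: X_1 = e^(-t)(cos(2t)·(1,2) + sin(2t)·(0,-1)), X_2 = e^(-t)(sin(2t)·(1,2) - cos(2t)·(0,-1)).
General solution: C_1X_1 + C_2X_2.
Applying x(0)=3, y(0)=2 gives C_1=3, C_2=-4.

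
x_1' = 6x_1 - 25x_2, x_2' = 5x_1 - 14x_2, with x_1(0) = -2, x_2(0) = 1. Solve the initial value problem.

Coefficient matrix A = [[6, -25], [5, -14]].
Characteristic polynomial det(A - λI) = λ^2 + 8λ + 41 = 0.
Eigenvalues λ = -4 ± 5i (complex conjugate pair).
For λ=-4+5i: an eigenvector is (1,0) - i(2,1) = (1 - 2i, 0 - i).
A real fundamental pair from Re and Im of e^((-4+5i)t)v: X_1 = e^(-4t)(cos(5t)·(1,0) + sin(5t)·(2,1)), X_2 = e^(-4t)(sin(5t)·(1,0) - cos(5t)·(2,1)).
General solution: K_1X_1 + K_2X_2.
Applying x_1(0)=-2, x_2(0)=1 gives K_1=-4, K_2=-1.

x_1(t) = -9e^(-4t)sin(5t) - 2e^(-4t)cos(5t), x_2(t) = -4e^(-4t)sin(5t) + e^(-4t)cos(5t)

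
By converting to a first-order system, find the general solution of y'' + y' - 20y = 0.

y(t) = c_1e^(-5t) + c_2e^(4t)

Let x_1 = y, x_2 = y'. Then x_1' = x_2 and x_2' = 20x_1 - x_2.
A = [[0,1],[20,-1]]; det(A-λI) = λ^2 + λ - 20.
Eigenvalues λ = -5, 4 with eigenvectors (1,-5), (1,4).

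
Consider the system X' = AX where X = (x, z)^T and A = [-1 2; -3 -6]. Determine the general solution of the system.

Coefficient matrix A = [[-1, 2], [-3, -6]].
Characteristic polynomial det(A - λI) = λ^2 + 7λ + 12 = 0.
Eigenvalues λ = -3, -4.
For λ=-3: (A-λI) row 1 is [2, 2], so an eigenvector is (1, -1).
For λ=-4: (A-λI) row 1 is [3, 2], so an eigenvector is (2, -3).
General solution: c_1e^(-3t)(1,-1) + c_2e^(-4t)(2,-3).

x(t) = c_1e^(-3t) + 2c_2e^(-4t), z(t) = -c_1e^(-3t) - 3c_2e^(-4t)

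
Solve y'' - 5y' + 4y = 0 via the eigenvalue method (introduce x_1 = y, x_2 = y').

Let x_1 = y, x_2 = y'. Then x_1' = x_2 and x_2' = -4x_1 + 5x_2.
A = [[0,1],[-4,5]]; det(A-λI) = λ^2 - 5λ + 4.
Eigenvalues λ = 4, 1 with eigenvectors (1,4), (1,1).

y(t) = c_1e^(4t) + c_2e^(t)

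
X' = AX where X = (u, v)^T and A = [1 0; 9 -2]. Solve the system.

u(t) = -K_2e^(t), v(t) = K_1e^(-2t) - 3K_2e^(t)

Coefficient matrix A = [[1, 0], [9, -2]].
Characteristic polynomial det(A - λI) = λ^2 + λ - 2 = 0.
Eigenvalues λ = -2, 1.
For λ=-2: (A-λI) row 1 is [3, 0], so an eigenvector is (0, 1).
For λ=1: (A-λI) row 2 is [9, -3], so an eigenvector is (-1, -3).
General solution: K_1e^(-2t)(0,1) + K_2e^(t)(-1,-3).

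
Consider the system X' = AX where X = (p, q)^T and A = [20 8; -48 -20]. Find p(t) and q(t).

p(t) = -C_1e^(-4t) - C_2e^(4t), q(t) = 3C_1e^(-4t) + 2C_2e^(4t)

Coefficient matrix A = [[20, 8], [-48, -20]].
Characteristic polynomial det(A - λI) = λ^2 - 16 = 0.
Eigenvalues λ = -4, 4.
For λ=-4: (A-λI) row 1 is [24, 8], so an eigenvector is (-1, 3).
For λ=4: (A-λI) row 1 is [16, 8], so an eigenvector is (-1, 2).
General solution: C_1e^(-4t)(-1,3) + C_2e^(4t)(-1,2).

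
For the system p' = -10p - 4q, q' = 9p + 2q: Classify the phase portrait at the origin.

A = [[-10,-4],[9,2]]; det(A-λI) = λ^2 + 8λ + 16.
repeated λ = -4 with a single eigenvector.

stable improper node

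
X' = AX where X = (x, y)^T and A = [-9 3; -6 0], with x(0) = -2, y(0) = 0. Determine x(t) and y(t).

Coefficient matrix A = [[-9, 3], [-6, 0]].
Characteristic polynomial det(A - λI) = λ^2 + 9λ + 18 = 0.
Eigenvalues λ = -6, -3.
For λ=-6: (A-λI) row 1 is [-3, 3], so an eigenvector is (-1, -1).
For λ=-3: (A-λI) row 1 is [-6, 3], so an eigenvector is (1, 2).
General solution: C_1e^(-6t)(-1,-1) + C_2e^(-3t)(1,2).
Applying x(0)=-2, y(0)=0 gives C_1=4, C_2=2.

x(t) = 2e^(-3t) - 4e^(-6t), y(t) = 4e^(-3t) - 4e^(-6t)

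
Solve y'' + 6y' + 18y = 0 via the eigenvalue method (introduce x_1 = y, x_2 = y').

y(t) = C_1e^(-3t)cos(3t) + C_2e^(-3t)sin(3t)

Let x_1 = y, x_2 = y'. Then x_1' = x_2 and x_2' = -18x_1 - 6x_2.
A = [[0,1],[-18,-6]]; det(A-λI) = λ^2 + 6λ + 18.
Eigenvalues λ = -3 ± 3i.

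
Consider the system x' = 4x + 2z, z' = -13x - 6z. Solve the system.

Coefficient matrix A = [[4, 2], [-13, -6]].
Characteristic polynomial det(A - λI) = λ^2 + 2λ + 2 = 0.
Eigenvalues λ = -1 ± i (complex conjugate pair).
For λ=-1+i: an eigenvector is (1,-2) - i(1,-3) = (1 - i, -2 + 3i).
A real fundamental pair from Re and Im of e^((-1+i)t)v: X_1 = e^(-t)(cos(t)·(1,-2) + sin(t)·(1,-3)), X_2 = e^(-t)(sin(t)·(1,-2) - cos(t)·(1,-3)).
General solution: C_1X_1 + C_2X_2.

x(t) = C_1e^(-t)sin(t) + C_1e^(-t)cos(t) + C_2e^(-t)sin(t) - C_2e^(-t)cos(t), z(t) = -3C_1e^(-t)sin(t) - 2C_1e^(-t)cos(t) - 2C_2e^(-t)sin(t) + 3C_2e^(-t)cos(t)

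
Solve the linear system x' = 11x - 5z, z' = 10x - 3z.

Coefficient matrix A = [[11, -5], [10, -3]].
Characteristic polynomial det(A - λI) = λ^2 - 8λ + 17 = 0.
Eigenvalues λ = 4 ± i (complex conjugate pair).
For λ=4+i: an eigenvector is (2,3) - i(-1,-1) = (2 + i, 3 + i).
A real fundamental pair from Re and Im of e^((4+i)t)v: X_1 = e^(4t)(cos(t)·(2,3) + sin(t)·(-1,-1)), X_2 = e^(4t)(sin(t)·(2,3) - cos(t)·(-1,-1)).
General solution: K_1X_1 + K_2X_2.

x(t) = -K_1e^(4t)sin(t) + 2K_1e^(4t)cos(t) + 2K_2e^(4t)sin(t) + K_2e^(4t)cos(t), z(t) = -K_1e^(4t)sin(t) + 3K_1e^(4t)cos(t) + 3K_2e^(4t)sin(t) + K_2e^(4t)cos(t)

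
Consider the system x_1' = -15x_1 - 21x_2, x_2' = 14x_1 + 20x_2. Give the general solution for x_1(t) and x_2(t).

x_1(t) = K_1e^(6t) + 3K_2e^(-t), x_2(t) = -K_1e^(6t) - 2K_2e^(-t)

Coefficient matrix A = [[-15, -21], [14, 20]].
Characteristic polynomial det(A - λI) = λ^2 - 5λ - 6 = 0.
Eigenvalues λ = 6, -1.
For λ=6: (A-λI) row 1 is [-21, -21], so an eigenvector is (1, -1).
For λ=-1: (A-λI) row 1 is [-14, -21], so an eigenvector is (3, -2).
General solution: K_1e^(6t)(1,-1) + K_2e^(-t)(3,-2).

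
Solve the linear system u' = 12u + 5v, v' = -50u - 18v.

u(t) = -C_1e^(-3t)sin(5t) + C_2e^(-3t)cos(5t), v(t) = 3C_1e^(-3t)sin(5t) - C_1e^(-3t)cos(5t) - C_2e^(-3t)sin(5t) - 3C_2e^(-3t)cos(5t)

Coefficient matrix A = [[12, 5], [-50, -18]].
Characteristic polynomial det(A - λI) = λ^2 + 6λ + 34 = 0.
Eigenvalues λ = -3 ± 5i (complex conjugate pair).
For λ=-3+5i: an eigenvector is (0,-1) - i(-1,3) = (0 + i, -1 - 3i).
A real fundamental pair from Re and Im of e^((-3+5i)t)v: X_1 = e^(-3t)(cos(5t)·(0,-1) + sin(5t)·(-1,3)), X_2 = e^(-3t)(sin(5t)·(0,-1) - cos(5t)·(-1,3)).
General solution: C_1X_1 + C_2X_2.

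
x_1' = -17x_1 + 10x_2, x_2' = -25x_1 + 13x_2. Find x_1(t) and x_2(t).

Coefficient matrix A = [[-17, 10], [-25, 13]].
Characteristic polynomial det(A - λI) = λ^2 + 4λ + 29 = 0.
Eigenvalues λ = -2 ± 5i (complex conjugate pair).
For λ=-2+5i: an eigenvector is (1,2) - i(1,1) = (1 - i, 2 - i).
A real fundamental pair from Re and Im of e^((-2+5i)t)v: X_1 = e^(-2t)(cos(5t)·(1,2) + sin(5t)·(1,1)), X_2 = e^(-2t)(sin(5t)·(1,2) - cos(5t)·(1,1)).
General solution: K_1X_1 + K_2X_2.

x_1(t) = K_1e^(-2t)sin(5t) + K_1e^(-2t)cos(5t) + K_2e^(-2t)sin(5t) - K_2e^(-2t)cos(5t), x_2(t) = K_1e^(-2t)sin(5t) + 2K_1e^(-2t)cos(5t) + 2K_2e^(-2t)sin(5t) - K_2e^(-2t)cos(5t)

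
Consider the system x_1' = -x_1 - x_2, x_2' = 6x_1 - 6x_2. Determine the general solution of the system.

x_1(t) = -K_1e^(-4t) + K_2e^(-3t), x_2(t) = -3K_1e^(-4t) + 2K_2e^(-3t)

Coefficient matrix A = [[-1, -1], [6, -6]].
Characteristic polynomial det(A - λI) = λ^2 + 7λ + 12 = 0.
Eigenvalues λ = -4, -3.
For λ=-4: (A-λI) row 1 is [3, -1], so an eigenvector is (-1, -3).
For λ=-3: (A-λI) row 1 is [2, -1], so an eigenvector is (1, 2).
General solution: K_1e^(-4t)(-1,-3) + K_2e^(-3t)(1,2).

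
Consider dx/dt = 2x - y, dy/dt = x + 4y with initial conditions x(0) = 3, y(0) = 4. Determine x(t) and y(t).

Coefficient matrix A = [[2, -1], [1, 4]].
Characteristic polynomial det(A - λI) = λ^2 - 6λ + 9 = 0.
Single eigenvalue λ = 3 with algebraic multiplicity 2.
Eigenvector v = (-1,1); generalized eigenvector w with (A-λI)w=v is (1,0).
General solution: e^(3t)[c_1·v + c_2·(t·v + w)].
Applying x(0)=3, y(0)=4 gives c_1=4, c_2=7.

x(t) = -7te^(3t) + 3e^(3t), y(t) = 7te^(3t) + 4e^(3t)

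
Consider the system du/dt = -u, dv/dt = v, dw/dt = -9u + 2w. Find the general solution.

u(t) = c_1e^(-t), v(t) = c_2e^(t), w(t) = 3c_1e^(-t) - c_3e^(2t)

Coefficient matrix A = [[-1, 0, 0], [0, 1, 0], [-9, 0, 2]].
det(A - λI) = 0 gives eigenvalues λ = -1, 1, 2.
For λ=-1: eigenvector (1,0,3).
For λ=1: eigenvector (0,1,0).
For λ=2: eigenvector (0,0,-1).
General solution: c_1e^(-t)(1,0,3) + c_2e^(t)(0,1,0) + c_3e^(2t)(0,0,-1).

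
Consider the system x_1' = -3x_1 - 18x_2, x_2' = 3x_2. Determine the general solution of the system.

x_1(t) = K_1e^(-3t) + 3K_2e^(3t), x_2(t) = -K_2e^(3t)

Coefficient matrix A = [[-3, -18], [0, 3]].
Characteristic polynomial det(A - λI) = λ^2 - 9 = 0.
Eigenvalues λ = -3, 3.
For λ=-3: (A-λI) row 1 is [0, -18], so an eigenvector is (1, 0).
For λ=3: (A-λI) row 1 is [-6, -18], so an eigenvector is (3, -1).
General solution: K_1e^(-3t)(1,0) + K_2e^(3t)(3,-1).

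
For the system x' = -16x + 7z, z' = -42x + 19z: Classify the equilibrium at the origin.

saddle

A = [[-16,7],[-42,19]]; det(A-λI) = λ^2 - 3λ - 10.
λ = -2, 5: opposite signs.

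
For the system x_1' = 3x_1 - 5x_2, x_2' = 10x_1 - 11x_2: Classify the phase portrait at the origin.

stable spiral

A = [[3,-5],[10,-11]]; det(A-λI) = λ^2 + 8λ + 17.
λ = -4 ± i: negative real part.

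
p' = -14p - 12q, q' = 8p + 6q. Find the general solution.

Coefficient matrix A = [[-14, -12], [8, 6]].
Characteristic polynomial det(A - λI) = λ^2 + 8λ + 12 = 0.
Eigenvalues λ = -6, -2.
For λ=-6: (A-λI) row 1 is [-8, -12], so an eigenvector is (3, -2).
For λ=-2: (A-λI) row 1 is [-12, -12], so an eigenvector is (1, -1).
General solution: C_1e^(-6t)(3,-2) + C_2e^(-2t)(1,-1).

p(t) = 3C_1e^(-6t) + C_2e^(-2t), q(t) = -2C_1e^(-6t) - C_2e^(-2t)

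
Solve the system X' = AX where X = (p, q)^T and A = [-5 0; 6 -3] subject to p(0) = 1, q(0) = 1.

p(t) = e^(-5t), q(t) = 4e^(-3t) - 3e^(-5t)

Coefficient matrix A = [[-5, 0], [6, -3]].
Characteristic polynomial det(A - λI) = λ^2 + 8λ + 15 = 0.
Eigenvalues λ = -5, -3.
For λ=-5: (A-λI) row 2 is [6, 2], so an eigenvector is (-1, 3).
For λ=-3: (A-λI) row 1 is [-2, 0], so an eigenvector is (0, 1).
General solution: K_1e^(-5t)(-1,3) + K_2e^(-3t)(0,1).
Applying p(0)=1, q(0)=1 gives K_1=-1, K_2=4.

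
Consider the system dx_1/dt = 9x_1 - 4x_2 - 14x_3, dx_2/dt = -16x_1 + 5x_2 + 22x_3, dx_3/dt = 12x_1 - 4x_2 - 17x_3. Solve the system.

x_1(t) = C_1e^(-t) - 2C_2e^(t) + 3C_3e^(-3t), x_2(t) = -C_1e^(-t) + 3C_2e^(t) - 5C_3e^(-3t), x_3(t) = C_1e^(-t) - 2C_2e^(t) + 4C_3e^(-3t)

Coefficient matrix A = [[9, -4, -14], [-16, 5, 22], [12, -4, -17]].
det(A - λI) = 0 gives eigenvalues λ = -1, 1, -3.
For λ=-1: eigenvector (1,-1,1).
For λ=1: eigenvector (-2,3,-2).
For λ=-3: eigenvector (3,-5,4).
General solution: C_1e^(-t)(1,-1,1) + C_2e^(t)(-2,3,-2) + C_3e^(-3t)(3,-5,4).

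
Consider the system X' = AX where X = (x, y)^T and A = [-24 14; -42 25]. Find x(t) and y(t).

x(t) = K_1e^(4t) + 2K_2e^(-3t), y(t) = 2K_1e^(4t) + 3K_2e^(-3t)

Coefficient matrix A = [[-24, 14], [-42, 25]].
Characteristic polynomial det(A - λI) = λ^2 - λ - 12 = 0.
Eigenvalues λ = 4, -3.
For λ=4: (A-λI) row 1 is [-28, 14], so an eigenvector is (1, 2).
For λ=-3: (A-λI) row 1 is [-21, 14], so an eigenvector is (2, 3).
General solution: K_1e^(4t)(1,2) + K_2e^(-3t)(2,3).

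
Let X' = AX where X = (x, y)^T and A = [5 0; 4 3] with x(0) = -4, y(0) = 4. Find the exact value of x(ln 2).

-128

A = [[5,0],[4,3]]; eigenvalues λ = 5, 3.
Eigenvectors: (1,2) for λ=5, (0,-1) for λ=3.
From the initial condition, c_1 = -4, c_2 = -12.
x(ln 2) = (-4)(2^5)(1) + (-12)(2^3)(0) = -128.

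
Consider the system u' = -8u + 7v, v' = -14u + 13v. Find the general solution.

Coefficient matrix A = [[-8, 7], [-14, 13]].
Characteristic polynomial det(A - λI) = λ^2 - 5λ - 6 = 0.
Eigenvalues λ = -1, 6.
For λ=-1: (A-λI) row 1 is [-7, 7], so an eigenvector is (1, 1).
For λ=6: (A-λI) row 1 is [-14, 7], so an eigenvector is (1, 2).
General solution: c_1e^(-t)(1,1) + c_2e^(6t)(1,2).

u(t) = c_1e^(-t) + c_2e^(6t), v(t) = c_1e^(-t) + 2c_2e^(6t)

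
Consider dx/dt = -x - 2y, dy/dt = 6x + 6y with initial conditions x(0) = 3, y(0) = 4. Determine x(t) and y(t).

x(t) = -17e^(3t) + 20e^(2t), y(t) = 34e^(3t) - 30e^(2t)

Coefficient matrix A = [[-1, -2], [6, 6]].
Characteristic polynomial det(A - λI) = λ^2 - 5λ + 6 = 0.
Eigenvalues λ = 3, 2.
For λ=3: (A-λI) row 1 is [-4, -2], so an eigenvector is (1, -2).
For λ=2: (A-λI) row 1 is [-3, -2], so an eigenvector is (2, -3).
General solution: c_1e^(3t)(1,-2) + c_2e^(2t)(2,-3).
Applying x(0)=3, y(0)=4 gives c_1=-17, c_2=10.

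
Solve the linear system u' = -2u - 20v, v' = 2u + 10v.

Coefficient matrix A = [[-2, -20], [2, 10]].
Characteristic polynomial det(A - λI) = λ^2 - 8λ + 20 = 0.
Eigenvalues λ = 4 ± 2i (complex conjugate pair).
For λ=4+2i: an eigenvector is (1,0) - i(-3,1) = (1 + 3i, 0 - i).
A real fundamental pair from Re and Im of e^((4+2i)t)v: X_1 = e^(4t)(cos(2t)·(1,0) + sin(2t)·(-3,1)), X_2 = e^(4t)(sin(2t)·(1,0) - cos(2t)·(-3,1)).
General solution: C_1X_1 + C_2X_2.

u(t) = -3C_1e^(4t)sin(2t) + C_1e^(4t)cos(2t) + C_2e^(4t)sin(2t) + 3C_2e^(4t)cos(2t), v(t) = C_1e^(4t)sin(2t) - C_2e^(4t)cos(2t)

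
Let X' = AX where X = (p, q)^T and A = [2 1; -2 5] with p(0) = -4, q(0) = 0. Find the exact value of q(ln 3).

432

A = [[2,1],[-2,5]]; eigenvalues λ = 3, 4.
Eigenvectors: (1,1) for λ=3, (1,2) for λ=4.
From the initial condition, c_1 = -8, c_2 = 4.
q(ln 3) = (-8)(3^3)(1) + (4)(3^4)(2) = 432.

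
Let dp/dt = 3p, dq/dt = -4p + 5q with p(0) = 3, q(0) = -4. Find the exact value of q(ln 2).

-272

A = [[3,0],[-4,5]]; eigenvalues λ = 3, 5.
Eigenvectors: (1,2) for λ=3, (0,1) for λ=5.
From the initial condition, c_1 = 3, c_2 = -10.
q(ln 2) = (3)(2^3)(2) + (-10)(2^5)(1) = -272.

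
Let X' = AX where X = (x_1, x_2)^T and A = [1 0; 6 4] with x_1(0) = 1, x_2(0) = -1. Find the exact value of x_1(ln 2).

2

A = [[1,0],[6,4]]; eigenvalues λ = 4, 1.
Eigenvectors: (0,-1) for λ=4, (1,-2) for λ=1.
From the initial condition, c_1 = -1, c_2 = 1.
x_1(ln 2) = (-1)(2^4)(0) + (1)(2^1)(1) = 2.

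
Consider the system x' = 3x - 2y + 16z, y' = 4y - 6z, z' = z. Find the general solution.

Coefficient matrix A = [[3, -2, 16], [0, 4, -6], [0, 0, 1]].
det(A - λI) = 0 gives eigenvalues λ = 3, 4, 1.
For λ=3: eigenvector (1,0,0).
For λ=4: eigenvector (-2,1,0).
For λ=1: eigenvector (-6,2,1).
General solution: c_1e^(3t)(1,0,0) + c_2e^(4t)(-2,1,0) + c_3e^(t)(-6,2,1).

x(t) = c_1e^(3t) - 2c_2e^(4t) - 6c_3e^(t), y(t) = c_2e^(4t) + 2c_3e^(t), z(t) = c_3e^(t)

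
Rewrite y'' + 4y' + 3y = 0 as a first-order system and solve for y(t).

Let x_1 = y, x_2 = y'. Then x_1' = x_2 and x_2' = -3x_1 - 4x_2.
A = [[0,1],[-3,-4]]; det(A-λI) = λ^2 + 4λ + 3.
Eigenvalues λ = -1, -3 with eigenvectors (1,-1), (1,-3).

y(t) = K_1e^(-t) + K_2e^(-3t)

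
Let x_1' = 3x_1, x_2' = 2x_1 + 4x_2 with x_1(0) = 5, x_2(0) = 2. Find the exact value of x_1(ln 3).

A = [[3,0],[2,4]]; eigenvalues λ = 4, 3.
Eigenvectors: (0,-1) for λ=4, (-1,2) for λ=3.
From the initial condition, c_1 = -12, c_2 = -5.
x_1(ln 3) = (-12)(3^4)(0) + (-5)(3^3)(-1) = 135.

135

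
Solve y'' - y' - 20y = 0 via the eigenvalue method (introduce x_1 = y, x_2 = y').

Let x_1 = y, x_2 = y'. Then x_1' = x_2 and x_2' = 20x_1 + x_2.
A = [[0,1],[20,1]]; det(A-λI) = λ^2 - λ - 20.
Eigenvalues λ = 5, -4 with eigenvectors (1,5), (1,-4).

y(t) = c_1e^(5t) + c_2e^(-4t)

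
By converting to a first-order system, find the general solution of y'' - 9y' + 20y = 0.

y(t) = C_1e^(4t) + C_2e^(5t)

Let x_1 = y, x_2 = y'. Then x_1' = x_2 and x_2' = -20x_1 + 9x_2.
A = [[0,1],[-20,9]]; det(A-λI) = λ^2 - 9λ + 20.
Eigenvalues λ = 4, 5 with eigenvectors (1,4), (1,5).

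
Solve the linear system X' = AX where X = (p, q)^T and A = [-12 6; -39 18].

Coefficient matrix A = [[-12, 6], [-39, 18]].
Characteristic polynomial det(A - λI) = λ^2 - 6λ + 18 = 0.
Eigenvalues λ = 3 ± 3i (complex conjugate pair).
For λ=3+3i: an eigenvector is (-1,-2) - i(1,3) = (-1 - i, -2 - 3i).
A real fundamental pair from Re and Im of e^((3+3i)t)v: X_1 = e^(3t)(cos(3t)·(-1,-2) + sin(3t)·(1,3)), X_2 = e^(3t)(sin(3t)·(-1,-2) - cos(3t)·(1,3)).
General solution: K_1X_1 + K_2X_2.

p(t) = K_1e^(3t)sin(3t) - K_1e^(3t)cos(3t) - K_2e^(3t)sin(3t) - K_2e^(3t)cos(3t), q(t) = 3K_1e^(3t)sin(3t) - 2K_1e^(3t)cos(3t) - 2K_2e^(3t)sin(3t) - 3K_2e^(3t)cos(3t)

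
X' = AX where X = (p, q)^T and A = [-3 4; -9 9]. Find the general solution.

Coefficient matrix A = [[-3, 4], [-9, 9]].
Characteristic polynomial det(A - λI) = λ^2 - 6λ + 9 = 0.
Single eigenvalue λ = 3 with algebraic multiplicity 2.
Eigenvector v = (-2,-3); generalized eigenvector w with (A-λI)w=v is (1,1).
General solution: e^(3t)[C_1·v + C_2·(t·v + w)].

p(t) = -2C_1e^(3t) - 2C_2te^(3t) + C_2e^(3t), q(t) = -3C_1e^(3t) - 3C_2te^(3t) + C_2e^(3t)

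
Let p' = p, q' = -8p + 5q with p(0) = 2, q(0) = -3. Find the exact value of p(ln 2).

4

A = [[1,0],[-8,5]]; eigenvalues λ = 5, 1.
Eigenvectors: (0,-1) for λ=5, (1,2) for λ=1.
From the initial condition, c_1 = 7, c_2 = 2.
p(ln 2) = (7)(2^5)(0) + (2)(2^1)(1) = 4.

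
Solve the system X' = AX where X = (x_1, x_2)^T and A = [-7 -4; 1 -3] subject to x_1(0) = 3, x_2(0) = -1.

Coefficient matrix A = [[-7, -4], [1, -3]].
Characteristic polynomial det(A - λI) = λ^2 + 10λ + 25 = 0.
Single eigenvalue λ = -5 with algebraic multiplicity 2.
Eigenvector v = (-2,1); generalized eigenvector w with (A-λI)w=v is (3,-1).
General solution: e^(-5t)[K_1·v + K_2·(t·v + w)].
Applying x_1(0)=3, x_2(0)=-1 gives K_1=0, K_2=1.

x_1(t) = -2te^(-5t) + 3e^(-5t), x_2(t) = te^(-5t) - e^(-5t)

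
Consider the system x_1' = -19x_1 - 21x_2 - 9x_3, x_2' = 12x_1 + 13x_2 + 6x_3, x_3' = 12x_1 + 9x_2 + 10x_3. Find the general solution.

Coefficient matrix A = [[-19, -21, -9], [12, 13, 6], [12, 9, 10]].
det(A - λI) = 0 gives eigenvalues λ = 1, -1, 4.
For λ=1: eigenvector (-3,2,2).
For λ=-1: eigenvector (-5,3,3).
For λ=4: eigenvector (-3,2,3).
General solution: K_1e^(t)(-3,2,2) + K_2e^(-t)(-5,3,3) + K_3e^(4t)(-3,2,3).

x_1(t) = -3K_1e^(t) - 5K_2e^(-t) - 3K_3e^(4t), x_2(t) = 2K_1e^(t) + 3K_2e^(-t) + 2K_3e^(4t), x_3(t) = 2K_1e^(t) + 3K_2e^(-t) + 3K_3e^(4t)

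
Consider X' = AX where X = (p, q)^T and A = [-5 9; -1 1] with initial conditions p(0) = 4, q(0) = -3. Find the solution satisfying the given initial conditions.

p(t) = -39te^(-2t) + 4e^(-2t), q(t) = -13te^(-2t) - 3e^(-2t)

Coefficient matrix A = [[-5, 9], [-1, 1]].
Characteristic polynomial det(A - λI) = λ^2 + 4λ + 4 = 0.
Single eigenvalue λ = -2 with algebraic multiplicity 2.
Eigenvector v = (-3,-1); generalized eigenvector w with (A-λI)w=v is (-2,-1).
General solution: e^(-2t)[K_1·v + K_2·(t·v + w)].
Applying p(0)=4, q(0)=-3 gives K_1=-10, K_2=13.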